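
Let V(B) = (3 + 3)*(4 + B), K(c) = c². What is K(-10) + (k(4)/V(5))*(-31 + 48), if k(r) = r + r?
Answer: 2768/27 ≈ 102.52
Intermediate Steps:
k(r) = 2*r
V(B) = 24 + 6*B (V(B) = 6*(4 + B) = 24 + 6*B)
K(-10) + (k(4)/V(5))*(-31 + 48) = (-10)² + ((2*4)/(24 + 6*5))*(-31 + 48) = 100 + (8/(24 + 30))*17 = 100 + (8/54)*17 = 100 + (8*(1/54))*17 = 100 + (4/27)*17 = 100 + 68/27 = 2768/27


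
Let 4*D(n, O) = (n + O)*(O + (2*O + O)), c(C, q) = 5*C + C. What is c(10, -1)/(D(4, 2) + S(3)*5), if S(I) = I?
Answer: 20/9 ≈ 2.2222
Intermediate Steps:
c(C, q) = 6*C
D(n, O) = O*(O + n) (D(n, O) = ((n + O)*(O + (2*O + O)))/4 = ((O + n)*(O + 3*O))/4 = ((O + n)*(4*O))/4 = (4*O*(O + n))/4 = O*(O + n))
c(10, -1)/(D(4, 2) + S(3)*5) = (6*10)/(2*(2 + 4) + 3*5) = 60/(2*6 + 15) = 60/(12 + 15) = 60/27 = (1/27)*60 = 20/9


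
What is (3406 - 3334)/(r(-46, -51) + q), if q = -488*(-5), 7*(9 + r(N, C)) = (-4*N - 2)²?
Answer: 72/7163 ≈ 0.010052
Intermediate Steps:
r(N, C) = -9 + (-2 - 4*N)²/7 (r(N, C) = -9 + (-4*N - 2)²/7 = -9 + (-2 - 4*N)²/7)
q = 2440
(3406 - 3334)/(r(-46, -51) + q) = (3406 - 3334)/((-9 + 4*(1 + 2*(-46))²/7) + 2440) = 72/((-9 + 4*(1 - 92)²/7) + 2440) = 72/((-9 + (4/7)*(-91)²) + 2440) = 72/((-9 + (4/7)*8281) + 2440) = 72/((-9 + 4732) + 2440) = 72/(4723 + 2440) = 72/7163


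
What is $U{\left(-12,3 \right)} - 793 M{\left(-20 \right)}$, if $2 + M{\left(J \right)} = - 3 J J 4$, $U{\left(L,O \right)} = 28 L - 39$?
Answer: $3807611$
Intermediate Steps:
$U{\left(L,O \right)} = -39 + 28 L$
$M{\left(J \right)} = -2 - 12 J^{2}$ ($M{\left(J \right)} = -2 + - 3 J J 4 = -2 + - 3 J^{2} \cdot 4 = -2 - 12 J^{2}$)
$U{\left(-12,3 \right)} - 793 M{\left(-20 \right)} = \left(-39 + 28 \left(-12\right)\right) - 793 \left(-2 - 12 \left(-20\right)^{2}\right) = \left(-39 - 336\right) - 793 \left(-2 - 4800\right) = -375 - 793 \left(-2 - 4800\right) = -375 - -3807986 = -375 + 3807986 = 3807611$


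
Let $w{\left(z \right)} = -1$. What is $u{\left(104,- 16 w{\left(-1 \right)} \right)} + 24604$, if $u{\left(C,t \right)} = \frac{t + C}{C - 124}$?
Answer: $24598$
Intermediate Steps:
$u{\left(C,t \right)} = \frac{C + t}{-124 + C}$
$u{\left(104,- 16 w{\left(-1 \right)} \right)} + 24604 = \frac{104 - -16}{-124 + 104} + 24604 = \frac{104 + 16}{-20} + 24604 = \left(- \frac{1}{20}\right) 120 + 24604 = -6 + 24604 = 24598$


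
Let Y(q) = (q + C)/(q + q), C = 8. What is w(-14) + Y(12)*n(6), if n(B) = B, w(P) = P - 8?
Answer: -17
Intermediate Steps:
Y(q) = (8 + q)/(2*q) (Y(q) = (q + 8)/(q + q) = (8 + q)/((2*q)) = (8 + q)*(1/(2*q)) = (8 + q)/(2*q))
w(P) = -8 + P
w(-14) + Y(12)*n(6) = (-8 - 14) + ((1/2)*(8 + 12)/12)*6 = -22 + ((1/2)*(1/12)*20)*6 = -22 + (5/6)*6 = -22 + 5 = -17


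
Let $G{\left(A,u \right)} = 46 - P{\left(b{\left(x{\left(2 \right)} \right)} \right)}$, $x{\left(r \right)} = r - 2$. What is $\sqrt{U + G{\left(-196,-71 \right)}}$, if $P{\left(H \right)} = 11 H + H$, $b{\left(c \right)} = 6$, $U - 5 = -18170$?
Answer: $i \sqrt{18191} \approx 134.87 i$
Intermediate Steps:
$x{\left(r \right)} = -2 + r$
$U = -18165$ ($U = 5 - 18170 = -18165$)
$P{\left(H \right)} = 12 H$
$G{\left(A,u \right)} = -26$ ($G{\left(A,u \right)} = 46 - 12 \cdot 6 = 46 - 72 = -26$)
$\sqrt{U + G{\left(-196,-71 \right)}} = \sqrt{-18165 - 26} = \sqrt{-18191} = i \sqrt{18191}$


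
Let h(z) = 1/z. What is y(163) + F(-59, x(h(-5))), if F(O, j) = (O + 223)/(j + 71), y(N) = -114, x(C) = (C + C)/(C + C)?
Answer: -2011/18 ≈ -111.72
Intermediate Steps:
x(C) = 1 (x(C) = (2*C)/((2*C)) = (2*C)*(1/(2*C)) = 1)
F(O, j) = (223 + O)/(71 + j)
y(163) + F(-59, x(h(-5))) = -114 + (223 - 59)/(71 + 1) = -114 + 164/72 = -114 + (1/72)*164 = -114 + 41/18 = -2011/18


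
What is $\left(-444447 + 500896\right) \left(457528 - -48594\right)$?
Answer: $28570080778$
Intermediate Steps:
$\left(-444447 + 500896\right) \left(457528 - -48594\right) = 56449 \left(457528 + 48594\right) = 56449 \cdot 506122 = 28570080778$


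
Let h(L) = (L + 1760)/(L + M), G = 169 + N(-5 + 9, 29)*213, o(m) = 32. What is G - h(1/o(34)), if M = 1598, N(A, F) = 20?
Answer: 226429452/51137 ≈ 4427.9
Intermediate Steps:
G = 4429 (G = 169 + 20*213 = 169 + 4260 = 4429)
h(L) = (1760 + L)/(1598 + L) (h(L) = (L + 1760)/(L + 1598) = (1760 + L)/(1598 + L))
G - h(1/o(34)) = 4429 - (1760 + 1/32)/(1598 + 1/32) = 4429 - 56321/(51137/32*32) = 4429 - 32*56321/(51137*32) = 4429 - 1*56321/51137 = 4429 - 56321/51137 = 226429452/51137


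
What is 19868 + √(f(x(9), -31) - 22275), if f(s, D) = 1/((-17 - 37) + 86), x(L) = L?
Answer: 19868 + I*√1425598/8 ≈ 19868.0 + 149.25*I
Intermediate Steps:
f(s, D) = 1/32 (f(s, D) = 1/(-54 + 86) = 1/32)
19868 + √(f(x(9), -31) - 22275) = 19868 + √(1/32 - 22275) = 19868 + √(-712799/32) = 19868 + I*√1425598/8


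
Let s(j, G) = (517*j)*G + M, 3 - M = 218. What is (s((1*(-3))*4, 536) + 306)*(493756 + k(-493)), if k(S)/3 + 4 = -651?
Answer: -1635329498123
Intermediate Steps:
M = -215 (M = 3 - 1*218 = 3 - 218 = -215)
k(S) = -1965 (k(S) = -12 + 3*(-651) = -12 - 1953 = -1965)
s(j, G) = -215 + 517*G*j (s(j, G) = (517*j)*G - 215 = 517*G*j - 215 = -215 + 517*G*j)
(s((1*(-3))*4, 536) + 306)*(493756 + k(-493)) = ((-215 + 517*536*((1*(-3))*4)) + 306)*(493756 - 1965) = ((-215 + 517*536*(-3*4)) + 306)*491791 = ((-215 + 517*536*(-12)) + 306)*491791 = ((-215 - 3325344) + 306)*491791 = (-3325559 + 306)*491791 = -3325253*491791 = -1635329498123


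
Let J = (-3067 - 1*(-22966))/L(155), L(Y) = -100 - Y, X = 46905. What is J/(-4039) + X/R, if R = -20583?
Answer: -5322221012/2355484215 ≈ -2.2595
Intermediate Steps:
J = -6633/85 (J = (-3067 - 1*(-22966))/(-100 - 1*155) = (-3067 + 22966)/(-100 - 155) = 19899/(-255) = 19899*(-1/255) = -6633/85 ≈ -78.035)
J/(-4039) + X/R = -6633/85/(-4039) + 46905/(-20583) = -6633/85*(-1/4039) + 46905*(-1/20583) = 6633/343315 - 15635/6861 = -5322221012/2355484215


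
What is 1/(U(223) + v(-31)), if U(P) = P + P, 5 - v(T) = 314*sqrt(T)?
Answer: 451/3259877 + 314*I*sqrt(31)/3259877 ≈ 0.00013835 + 0.0005363*I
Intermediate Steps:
v(T) = 5 - 314*sqrt(T)
U(P) = 2*P
1/(U(223) + v(-31)) = 1/(2*223 + (5 - 314*I*sqrt(31))) = 1/(446 + (5 - 314*I*sqrt(31))) = 1/(451 - 314*I*sqrt(31))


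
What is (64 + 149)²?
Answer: 45369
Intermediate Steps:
(64 + 149)² = 213² = 45369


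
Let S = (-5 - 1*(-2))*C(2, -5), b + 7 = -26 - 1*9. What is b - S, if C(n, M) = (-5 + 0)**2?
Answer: 33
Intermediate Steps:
b = -42 (b = -7 + (-26 - 1*9) = -7 + (-26 - 9) = -7 - 35 = -42)
C(n, M) = 25 (C(n, M) = (-5)**2 = 25)
S = -75 (S = (-5 - 1*(-2))*25 = (-5 + 2)*25 = -3*25 = -75)
b - S = -42 - 1*(-75) = -42 + 75 = 33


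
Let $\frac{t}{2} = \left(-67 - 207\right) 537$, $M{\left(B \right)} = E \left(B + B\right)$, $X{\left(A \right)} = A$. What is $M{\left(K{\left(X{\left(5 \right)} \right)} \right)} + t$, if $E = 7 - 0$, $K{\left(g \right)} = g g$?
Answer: $-293926$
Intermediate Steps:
$K{\left(g \right)} = g^{2}$
$E = 7$ ($E = 7 + 0 = 7$)
$M{\left(B \right)} = 14 B$ ($M{\left(B \right)} = 7 \left(B + B\right) = 7 \cdot 2 B = 14 B$)
$t = -294276$ ($t = 2 \left(-67 - 207\right) 537 = 2 \left(\left(-274\right) 537\right) = 2 \left(-147138\right) = -294276$)
$M{\left(K{\left(X{\left(5 \right)} \right)} \right)} + t = 14 \cdot 5^{2} - 294276 = 14 \cdot 25 - 294276 = 350 - 294276 = -293926$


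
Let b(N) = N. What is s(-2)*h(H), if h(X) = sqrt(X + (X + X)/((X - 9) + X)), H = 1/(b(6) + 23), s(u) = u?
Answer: -2*sqrt(1509711)/7511 ≈ -0.32717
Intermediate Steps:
H = 1/29 (H = 1/(6 + 23) = 1/29 ≈ 0.034483)
h(X) = sqrt(X + 2*X/(-9 + 2*X)) (h(X) = sqrt(X + (2*X)/((-9 + X) + X)) = sqrt(X + (2*X)/(-9 + 2*X)) = sqrt(X + 2*X/(-9 + 2*X)))
s(-2)*h(H) = -2*sqrt(201)*sqrt(-1/(-9 + 2*(1/29)))/29 = -2*sqrt(201)*sqrt(-1/(-9 + 2/29))/29 = -2*sqrt(201)*sqrt(-1/(-259/29))/29 = -2*sqrt(1509711)/7511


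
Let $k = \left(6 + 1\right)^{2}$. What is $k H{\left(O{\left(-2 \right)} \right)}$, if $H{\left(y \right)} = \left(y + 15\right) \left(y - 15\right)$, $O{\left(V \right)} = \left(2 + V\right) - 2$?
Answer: $-10829$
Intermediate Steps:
$O{\left(V \right)} = V$
$H{\left(y \right)} = \left(-15 + y\right) \left(15 + y\right)$ ($H{\left(y \right)} = \left(15 + y\right) \left(-15 + y\right) = \left(-15 + y\right) \left(15 + y\right)$)
$k = 49$ ($k = 7^{2} = 49$)
$k H{\left(O{\left(-2 \right)} \right)} = 49 \left(-225 + \left(-2\right)^{2}\right) = 49 \left(-225 + 4\right) = 49 \left(-221\right) = -10829$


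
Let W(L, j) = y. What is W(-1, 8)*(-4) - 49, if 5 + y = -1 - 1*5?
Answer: -5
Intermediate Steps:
y = -11 (y = -5 + (-1 - 1*5) = -5 + (-1 - 5) = -5 - 6 = -11)
W(L, j) = -11
W(-1, 8)*(-4) - 49 = -11*(-4) - 49 = 44 - 49 = -5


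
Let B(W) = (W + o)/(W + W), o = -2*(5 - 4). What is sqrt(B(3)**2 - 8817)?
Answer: I*sqrt(317411)/6 ≈ 93.899*I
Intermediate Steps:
o = -2 (o = -2*1 = -2)
B(W) = (-2 + W)/(2*W) (B(W) = (W - 2)/(W + W) = (-2 + W)/((2*W)) = (-2 + W)*(1/(2*W)) = (-2 + W)/(2*W))
sqrt(B(3)**2 - 8817) = sqrt(((1/2)*(-2 + 3)/3)**2 - 8817) = sqrt(((1/2)*(1/3)*1)**2 - 8817) = sqrt((1/6)**2 - 8817) = sqrt(1/36 - 8817) = sqrt(-317411/36) = I*sqrt(317411)/6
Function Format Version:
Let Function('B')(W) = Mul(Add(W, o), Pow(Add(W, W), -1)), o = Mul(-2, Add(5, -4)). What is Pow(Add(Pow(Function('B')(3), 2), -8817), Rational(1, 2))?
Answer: Mul(Rational(1, 6), I, Pow(317411, Rational(1, 2))) ≈ Mul(93.899, I)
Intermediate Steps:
o = -2 (o = Mul(-2, 1) = -2)
Function('B')(W) = Mul(Rational(1, 2), Pow(W, -1), Add(-2, W)) (Function('B')(W) = Mul(Add(W, -2), Pow(Add(W, W), -1)) = Mul(Add(-2, W), Pow(Mul(2, W), -1)) = Mul(Add(-2, W), Mul(Rational(1, 2), Pow(W, -1))) = Mul(Rational(1, 2), Pow(W, -1), Add(-2, W)))
Pow(Add(Pow(Function('B')(3), 2), -8817), Rational(1, 2)) = Pow(Add(Pow(Mul(Rational(1, 2), Pow(3, -1), Add(-2, 3)), 2), -8817), Rational(1, 2)) = Pow(Add(Pow(Mul(Rational(1, 2), Rational(1, 3), 1), 2), -8817), Rational(1, 2)) = Pow(Add(Pow(Rational(1, 6), 2), -8817), Rational(1, 2)) = Pow(Add(Rational(1, 36), -8817), Rational(1, 2)) = Pow(Rational(-317411, 36), Rational(1, 2)) = Mul(Rational(1, 6), I, Pow(317411, Rational(1, 2)))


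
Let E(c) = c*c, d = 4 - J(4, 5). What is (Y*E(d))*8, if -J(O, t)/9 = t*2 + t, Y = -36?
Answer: -5564448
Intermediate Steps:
J(O, t) = -27*t (J(O, t) = -9*(t*2 + t) = -9*(2*t + t) = -27*t)
d = 139 (d = 4 - (-27)*5 = 4 - 1*(-135) = 4 + 135 = 139)
E(c) = c**2
(Y*E(d))*8 = -36*139**2*8 = -36*19321*8 = -695556*8 = -5564448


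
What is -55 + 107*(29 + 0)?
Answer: 3048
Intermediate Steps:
-55 + 107*(29 + 0) = -55 + 107*29 = -55 + 3103 = 3048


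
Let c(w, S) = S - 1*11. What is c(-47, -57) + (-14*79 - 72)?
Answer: -1246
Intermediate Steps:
c(w, S) = -11 + S (c(w, S) = S - 11 = -11 + S)
c(-47, -57) + (-14*79 - 72) = (-11 - 57) + (-14*79 - 72) = -68 + (-1106 - 72) = -68 - 1178 = -1246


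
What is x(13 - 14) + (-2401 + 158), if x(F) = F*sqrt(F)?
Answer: -2243 - I ≈ -2243.0 - 1.0*I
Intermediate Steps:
x(F) = F**(3/2)
x(13 - 14) + (-2401 + 158) = (13 - 14)**(3/2) + (-2401 + 158) = (-1)**(3/2) - 2243 = -I - 2243 = -2243 - I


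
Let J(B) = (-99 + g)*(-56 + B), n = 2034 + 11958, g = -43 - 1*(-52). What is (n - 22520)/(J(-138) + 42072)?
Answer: -52/363 ≈ -0.14325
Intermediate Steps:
g = 9 (g = -43 + 52 = 9)
n = 13992
J(B) = 5040 - 90*B (J(B) = (-99 + 9)*(-56 + B) = -90*(-56 + B) = 5040 - 90*B)
(n - 22520)/(J(-138) + 42072) = (13992 - 22520)/((5040 - 90*(-138)) + 42072) = -8528/((5040 + 12420) + 42072) = -8528/(17460 + 42072) = -8528/59532 = -8528*1/59532 = -52/363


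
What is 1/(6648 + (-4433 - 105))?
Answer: 1/2110 ≈ 0.00047393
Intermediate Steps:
1/(6648 + (-4433 - 105)) = 1/(6648 - 4538) = 1/2110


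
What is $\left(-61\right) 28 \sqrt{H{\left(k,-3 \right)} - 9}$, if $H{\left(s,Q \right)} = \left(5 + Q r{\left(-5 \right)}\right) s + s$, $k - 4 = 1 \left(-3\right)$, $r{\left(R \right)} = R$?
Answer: $- 3416 \sqrt{3} \approx -5916.7$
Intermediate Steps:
$k = 1$ ($k = 4 + 1 \left(-3\right) = 4 - 3 = 1$)
$H{\left(s,Q \right)} = s + s \left(5 - 5 Q\right)$ ($H{\left(s,Q \right)} = \left(5 + Q \left(-5\right)\right) s + s = \left(5 - 5 Q\right) s + s = s \left(5 - 5 Q\right) + s = s + s \left(5 - 5 Q\right)$)
$\left(-61\right) 28 \sqrt{H{\left(k,-3 \right)} - 9} = \left(-61\right) 28 \sqrt{1 \left(6 - -15\right) - 9} = - 1708 \sqrt{1 \left(6 + 15\right) - 9} = - 1708 \sqrt{1 \cdot 21 - 9} = - 1708 \sqrt{21 - 9} = - 1708 \sqrt{12} = - 1708 \cdot 2 \sqrt{3} = - 3416 \sqrt{3}$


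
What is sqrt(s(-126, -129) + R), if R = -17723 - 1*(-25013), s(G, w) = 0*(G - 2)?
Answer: 27*sqrt(10) ≈ 85.381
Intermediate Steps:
s(G, w) = 0 (s(G, w) = 0*(-2 + G) = 0)
R = 7290 (R = -17723 + 25013 = 7290)
sqrt(s(-126, -129) + R) = sqrt(0 + 7290) = sqrt(7290) = 27*sqrt(10)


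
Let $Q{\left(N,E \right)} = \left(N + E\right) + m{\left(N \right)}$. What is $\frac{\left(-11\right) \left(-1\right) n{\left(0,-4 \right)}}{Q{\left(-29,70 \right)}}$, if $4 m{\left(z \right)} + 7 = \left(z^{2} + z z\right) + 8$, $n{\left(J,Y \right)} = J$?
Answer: $0$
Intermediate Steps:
$m{\left(z \right)} = \frac{1}{4} + \frac{z^{2}}{2}$ ($m{\left(z \right)} = - \frac{7}{4} + \frac{\left(z^{2} + z z\right) + 8}{4} = - \frac{7}{4} + \frac{\left(z^{2} + z^{2}\right) + 8}{4} = - \frac{7}{4} + \frac{2 z^{2} + 8}{4} = - \frac{7}{4} + \frac{8 + 2 z^{2}}{4} = - \frac{7}{4} + \left(2 + \frac{z^{2}}{2}\right) = \frac{1}{4} + \frac{z^{2}}{2}$)
$Q{\left(N,E \right)} = \frac{1}{4} + E + N + \frac{N^{2}}{2}$ ($Q{\left(N,E \right)} = \left(N + E\right) + \left(\frac{1}{4} + \frac{N^{2}}{2}\right) = \left(E + N\right) + \left(\frac{1}{4} + \frac{N^{2}}{2}\right) = \frac{1}{4} + E + N + \frac{N^{2}}{2}$)
$\frac{\left(-11\right) \left(-1\right) n{\left(0,-4 \right)}}{Q{\left(-29,70 \right)}} = \frac{\left(-11\right) \left(-1\right) 0}{\frac{1}{4} + 70 - 29 + \frac{\left(-29\right)^{2}}{2}} = \frac{11 \cdot 0}{\frac{1}{4} + 70 - 29 + \frac{1}{2} \cdot 841} = \frac{0}{\frac{1}{4} + 70 - 29 + \frac{841}{2}} = \frac{0}{\frac{1847}{4}} = 0 \cdot \frac{4}{1847} = 0$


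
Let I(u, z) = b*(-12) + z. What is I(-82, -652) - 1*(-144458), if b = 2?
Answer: 143782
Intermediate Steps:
I(u, z) = -24 + z (I(u, z) = 2*(-12) + z = -24 + z)
I(-82, -652) - 1*(-144458) = (-24 - 652) - 1*(-144458) = -676 + 144458 = 143782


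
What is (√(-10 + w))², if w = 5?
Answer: -5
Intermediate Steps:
(√(-10 + w))² = (√(-10 + 5))² = (√(-5))² = (I*√5)² = -5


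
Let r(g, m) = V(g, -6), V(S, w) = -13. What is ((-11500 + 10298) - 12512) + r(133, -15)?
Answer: -13727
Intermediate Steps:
r(g, m) = -13
((-11500 + 10298) - 12512) + r(133, -15) = ((-11500 + 10298) - 12512) - 13 = (-1202 - 12512) - 13 = -13714 - 13 = -13727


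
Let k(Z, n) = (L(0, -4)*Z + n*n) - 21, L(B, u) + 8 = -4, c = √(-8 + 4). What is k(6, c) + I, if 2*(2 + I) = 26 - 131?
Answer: -303/2 ≈ -151.50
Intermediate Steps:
c = 2*I (c = √(-4) = 2*I ≈ 2.0*I)
I = -109/2 (I = -2 + (26 - 131)/2 = -2 + (½)*(-105) = -2 - 105/2 = -109/2 ≈ -54.500)
L(B, u) = -12 (L(B, u) = -8 - 4 = -12)
k(Z, n) = -21 + n² - 12*Z (k(Z, n) = (-12*Z + n*n) - 21 = (-12*Z + n²) - 21 = (n² - 12*Z) - 21 = -21 + n² - 12*Z)
k(6, c) + I = (-21 + (2*I)² - 12*6) - 109/2 = (-21 - 4 - 72) - 109/2 = -97 - 109/2 = -303/2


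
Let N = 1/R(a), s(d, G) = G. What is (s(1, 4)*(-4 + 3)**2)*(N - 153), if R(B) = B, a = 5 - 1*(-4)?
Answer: -5504/9 ≈ -611.56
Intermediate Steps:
a = 9 (a = 5 + 4 = 9)
N = 1/9 ≈ 0.11111
(s(1, 4)*(-4 + 3)**2)*(N - 153) = (4*(-4 + 3)**2)*(1/9 - 153) = (4*(-1)**2)*(-1376/9) = (4*1)*(-1376/9) = 4*(-1376/9) = -5504/9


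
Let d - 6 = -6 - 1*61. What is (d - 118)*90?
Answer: -16110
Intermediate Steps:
d = -61 (d = 6 + (-6 - 1*61) = 6 + (-6 - 61) = 6 - 67 = -61)
(d - 118)*90 = (-61 - 118)*90 = -179*90 = -16110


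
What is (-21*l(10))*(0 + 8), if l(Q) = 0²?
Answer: 0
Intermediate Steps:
l(Q) = 0
(-21*l(10))*(0 + 8) = (-21*0)*(0 + 8) = 0*8 = 0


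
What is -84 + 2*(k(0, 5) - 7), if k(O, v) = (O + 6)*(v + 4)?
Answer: 10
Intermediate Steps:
k(O, v) = (4 + v)*(6 + O) (k(O, v) = (6 + O)*(4 + v) = (4 + v)*(6 + O))
-84 + 2*(k(0, 5) - 7) = -84 + 2*((24 + 4*0 + 6*5 + 0*5) - 7) = -84 + 2*((24 + 0 + 30 + 0) - 7) = -84 + 2*(54 - 7) = -84 + 2*47 = -84 + 94 = 10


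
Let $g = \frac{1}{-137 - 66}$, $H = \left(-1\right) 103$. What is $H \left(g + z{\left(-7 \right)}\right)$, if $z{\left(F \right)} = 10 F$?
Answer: $\frac{1463733}{203} \approx 7210.5$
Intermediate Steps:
$H = -103$
$g = - \frac{1}{203}$ ($g = \frac{1}{-203} = - \frac{1}{203} \approx -0.0049261$)
$H \left(g + z{\left(-7 \right)}\right) = - 103 \left(- \frac{1}{203} + 10 \left(-7\right)\right) = - 103 \left(- \frac{1}{203} - 70\right) = \left(-103\right) \left(- \frac{14211}{203}\right) = \frac{1463733}{203}$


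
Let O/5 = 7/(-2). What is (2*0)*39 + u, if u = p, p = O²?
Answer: 1225/4 ≈ 306.25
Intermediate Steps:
O = -35/2 (O = 5*(7/(-2)) = 5*(7*(-½)) = 5*(-7/2) = -35/2 ≈ -17.500)
p = 1225/4 (p = (-35/2)² = 1225/4 ≈ 306.25)
u = 1225/4 ≈ 306.25
(2*0)*39 + u = (2*0)*39 + 1225/4 = 0*39 + 1225/4 = 0 + 1225/4 = 1225/4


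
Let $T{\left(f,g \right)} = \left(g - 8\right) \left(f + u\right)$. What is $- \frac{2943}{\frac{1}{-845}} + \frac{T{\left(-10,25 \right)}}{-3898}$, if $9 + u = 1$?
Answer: $\frac{4846841568}{1949} \approx 2.4868 \cdot 10^{6}$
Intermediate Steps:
$u = -8$ ($u = -9 + 1 = -8$)
$T{\left(f,g \right)} = \left(-8 + f\right) \left(-8 + g\right)$ ($T{\left(f,g \right)} = \left(g - 8\right) \left(f - 8\right) = \left(-8 + g\right) \left(-8 + f\right) = \left(-8 + f\right) \left(-8 + g\right)$)
$- \frac{2943}{\frac{1}{-845}} + \frac{T{\left(-10,25 \right)}}{-3898} = - \frac{2943}{\frac{1}{-845}} + \frac{64 - -80 - 200 - 250}{-3898} = - \frac{2943}{- \frac{1}{845}} + \left(64 + 80 - 200 - 250\right) \left(- \frac{1}{3898}\right) = \left(-2943\right) \left(-845\right) - - \frac{153}{1949} = 2486835 + \frac{153}{1949} = \frac{4846841568}{1949}$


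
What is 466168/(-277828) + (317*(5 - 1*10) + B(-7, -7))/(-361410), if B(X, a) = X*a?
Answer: -7002126378/4183742395 ≈ -1.6737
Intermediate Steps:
466168/(-277828) + (317*(5 - 1*10) + B(-7, -7))/(-361410) = 466168/(-277828) + (317*(5 - 1*10) - 7*(-7))/(-361410) = 466168*(-1/277828) + (317*(5 - 10) + 49)*(-1/361410) = -116542/69457 + (317*(-5) + 49)*(-1/361410) = -116542/69457 + (-1585 + 49)*(-1/361410) = -116542/69457 - 1536*(-1/361410) = -116542/69457 + 256/60235 = -7002126378/4183742395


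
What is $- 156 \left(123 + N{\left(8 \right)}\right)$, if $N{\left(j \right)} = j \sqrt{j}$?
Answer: $-19188 - 2496 \sqrt{2} \approx -22718.0$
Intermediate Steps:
$N{\left(j \right)} = j^{\frac{3}{2}}$
$- 156 \left(123 + N{\left(8 \right)}\right) = - 156 \left(123 + 8^{\frac{3}{2}}\right) = - 156 \left(123 + 16 \sqrt{2}\right) = -19188 - 2496 \sqrt{2}$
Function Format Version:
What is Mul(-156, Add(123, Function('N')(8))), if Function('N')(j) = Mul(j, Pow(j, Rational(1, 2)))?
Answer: Add(-19188, Mul(-2496, Pow(2, Rational(1, 2)))) ≈ -22718.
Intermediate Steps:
Function('N')(j) = Pow(j, Rational(3, 2))
Mul(-156, Add(123, Function('N')(8))) = Mul(-156, Add(123, Pow(8, Rational(3, 2)))) = Mul(-156, Add(123, Mul(16, Pow(2, Rational(1, 2))))) = Add(-19188, Mul(-2496, Pow(2, Rational(1, 2))))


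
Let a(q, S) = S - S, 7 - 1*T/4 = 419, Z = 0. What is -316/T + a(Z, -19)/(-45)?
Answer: 79/412 ≈ 0.19175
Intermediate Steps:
T = -1648 (T = 28 - 4*419 = 28 - 1676 = -1648)
a(q, S) = 0
-316/T + a(Z, -19)/(-45) = -316/(-1648) + 0/(-45) = -316*(-1/1648) + 0*(-1/45) = 79/412 + 0 = 79/412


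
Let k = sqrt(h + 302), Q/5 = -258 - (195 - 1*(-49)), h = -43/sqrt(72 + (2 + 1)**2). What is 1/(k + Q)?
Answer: -4518/11339645 - 3*sqrt(107)/11339645 ≈ -0.00040116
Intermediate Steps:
h = -43/9 (h = -43/sqrt(72 + 3**2) = -43/sqrt(72 + 9) = -43/(sqrt(81)) = -43/9 ≈ -4.7778)
Q = -2510 (Q = 5*(-258 - (195 - 1*(-49))) = 5*(-258 - (195 + 49)) = 5*(-258 - 1*244) = 5*(-258 - 244) = 5*(-502) = -2510)
k = 5*sqrt(107)/3 (k = sqrt(-43/9 + 302) = sqrt(2675/9) = 5*sqrt(107)/3 ≈ 17.240)
1/(k + Q) = 1/(5*sqrt(107)/3 - 2510) = 1/(-2510 + 5*sqrt(107)/3)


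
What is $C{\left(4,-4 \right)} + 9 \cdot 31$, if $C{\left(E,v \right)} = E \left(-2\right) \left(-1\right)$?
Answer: $287$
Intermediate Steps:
$C{\left(E,v \right)} = 2 E$ ($C{\left(E,v \right)} = - 2 E \left(-1\right) = 2 E$)
$C{\left(4,-4 \right)} + 9 \cdot 31 = 2 \cdot 4 + 9 \cdot 31 = 8 + 279 = 287$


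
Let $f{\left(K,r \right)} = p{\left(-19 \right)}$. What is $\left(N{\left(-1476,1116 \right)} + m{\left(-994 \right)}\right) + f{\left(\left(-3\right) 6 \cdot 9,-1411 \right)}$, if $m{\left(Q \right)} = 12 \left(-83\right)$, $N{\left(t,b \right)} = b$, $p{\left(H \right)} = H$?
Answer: $101$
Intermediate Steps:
$f{\left(K,r \right)} = -19$
$m{\left(Q \right)} = -996$
$\left(N{\left(-1476,1116 \right)} + m{\left(-994 \right)}\right) + f{\left(\left(-3\right) 6 \cdot 9,-1411 \right)} = \left(1116 - 996\right) - 19 = 120 - 19 = 101$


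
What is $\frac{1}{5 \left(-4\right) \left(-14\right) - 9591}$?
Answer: $- \frac{1}{9311} \approx -0.0001074$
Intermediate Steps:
$\frac{1}{5 \left(-4\right) \left(-14\right) - 9591} = \frac{1}{\left(-20\right) \left(-14\right) - 9591} = \frac{1}{280 - 9591} = \frac{1}{-9311} = - \frac{1}{9311}$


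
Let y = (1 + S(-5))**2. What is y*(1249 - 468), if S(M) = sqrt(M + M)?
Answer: -7029 + 1562*I*sqrt(10) ≈ -7029.0 + 4939.5*I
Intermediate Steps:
S(M) = sqrt(2)*sqrt(M) (S(M) = sqrt(2*M) = sqrt(2)*sqrt(M))
y = (1 + I*sqrt(10))**2 (y = (1 + sqrt(2)*sqrt(-5))**2 = (1 + sqrt(2)*(I*sqrt(5)))**2 = (1 + I*sqrt(10))**2 ≈ -9.0 + 6.3246*I)
y*(1249 - 468) = (1 + I*sqrt(10))**2*(1249 - 468) = (1 + I*sqrt(10))**2*781 = 781*(1 + I*sqrt(10))**2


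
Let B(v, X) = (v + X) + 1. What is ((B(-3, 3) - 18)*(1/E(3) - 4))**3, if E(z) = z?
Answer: 6539203/27 ≈ 2.4219e+5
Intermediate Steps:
B(v, X) = 1 + X + v (B(v, X) = (X + v) + 1 = 1 + X + v)
((B(-3, 3) - 18)*(1/E(3) - 4))**3 = (((1 + 3 - 3) - 18)*(1/3 - 4))**3 = ((1 - 18)*(1/3 - 4))**3 = (-17*(-11/3))**3 = (187/3)**3 = 6539203/27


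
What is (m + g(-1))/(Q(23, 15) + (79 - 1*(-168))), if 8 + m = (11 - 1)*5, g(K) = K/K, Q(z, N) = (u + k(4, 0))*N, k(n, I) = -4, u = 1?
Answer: 43/202 ≈ 0.21287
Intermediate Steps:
Q(z, N) = -3*N (Q(z, N) = (1 - 4)*N = -3*N)
g(K) = 1
m = 42 (m = -8 + (11 - 1)*5 = -8 + 10*5 = -8 + 50 = 42)
(m + g(-1))/(Q(23, 15) + (79 - 1*(-168))) = (42 + 1)/(-3*15 + (79 - 1*(-168))) = 43/(-45 + (79 + 168)) = 43/(-45 + 247) = 43/202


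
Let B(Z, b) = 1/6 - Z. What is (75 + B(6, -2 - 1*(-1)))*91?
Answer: 37765/6 ≈ 6294.2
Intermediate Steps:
B(Z, b) = 1/6 - Z
(75 + B(6, -2 - 1*(-1)))*91 = (75 + (1/6 - 1*6))*91 = (75 + (1/6 - 6))*91 = (75 - 35/6)*91 = (415/6)*91 = 37765/6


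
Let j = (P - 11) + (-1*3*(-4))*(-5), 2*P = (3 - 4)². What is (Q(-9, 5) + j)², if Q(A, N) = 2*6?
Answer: 13689/4 ≈ 3422.3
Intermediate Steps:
Q(A, N) = 12
P = ½ (P = (3 - 4)²/2 = (½)*(-1)² = (½)*1 = ½ ≈ 0.50000)
j = -141/2 (j = (½ - 11) + (-1*3*(-4))*(-5) = -21/2 - 3*(-4)*(-5) = -21/2 + 12*(-5) = -21/2 - 60 = -141/2 ≈ -70.500)
(Q(-9, 5) + j)² = (12 - 141/2)² = (-117/2)² = 13689/4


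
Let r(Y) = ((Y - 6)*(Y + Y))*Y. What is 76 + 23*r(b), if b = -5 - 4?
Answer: -55814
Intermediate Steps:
b = -9
r(Y) = 2*Y²*(-6 + Y) (r(Y) = ((-6 + Y)*(2*Y))*Y = (2*Y*(-6 + Y))*Y = 2*Y²*(-6 + Y))
76 + 23*r(b) = 76 + 23*(2*(-9)²*(-6 - 9)) = 76 + 23*(2*81*(-15)) = 76 + 23*(-2430) = 76 - 55890 = -55814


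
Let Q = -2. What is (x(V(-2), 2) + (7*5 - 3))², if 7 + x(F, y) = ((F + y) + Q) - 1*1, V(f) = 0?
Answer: 576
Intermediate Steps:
x(F, y) = -10 + F + y (x(F, y) = -7 + (((F + y) - 2) - 1*1) = -7 + ((-2 + F + y) - 1) = -7 + (-3 + F + y) = -10 + F + y)
(x(V(-2), 2) + (7*5 - 3))² = ((-10 + 0 + 2) + (7*5 - 3))² = (-8 + (35 - 3))² = (-8 + 32)² = 24² = 576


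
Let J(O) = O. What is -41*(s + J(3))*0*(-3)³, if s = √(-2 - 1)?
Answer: 0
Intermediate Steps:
s = I*√3 (s = √(-3) = I*√3 ≈ 1.732*I)
-41*(s + J(3))*0*(-3)³ = -41*(I*√3 + 3)*0*(-3)³ = -41*(3 + I*√3)*0*(-27) = -41*0*(-27) = 0*(-27) = 0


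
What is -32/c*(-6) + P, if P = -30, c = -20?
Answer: -198/5 ≈ -39.600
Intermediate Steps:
-32/c*(-6) + P = -32/(-20)*(-6) - 30 = -32*(-1/20)*(-6) - 30 = (8/5)*(-6) - 30 = -48/5 - 30 = -198/5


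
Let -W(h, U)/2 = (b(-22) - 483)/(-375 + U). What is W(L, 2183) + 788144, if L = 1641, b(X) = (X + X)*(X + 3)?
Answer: 712481823/904 ≈ 7.8814e+5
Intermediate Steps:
b(X) = 2*X*(3 + X) (b(X) = (2*X)*(3 + X) = 2*X*(3 + X))
W(h, U) = -706/(-375 + U) (W(h, U) = -2*(2*(-22)*(3 - 22) - 483)/(-375 + U) = -2*(2*(-22)*(-19) - 483)/(-375 + U) = -2*(836 - 483)/(-375 + U) = -706/(-375 + U))
W(L, 2183) + 788144 = -706/(-375 + 2183) + 788144 = -706/1808 + 788144 = -706*1/1808 + 788144 = -353/904 + 788144 = 712481823/904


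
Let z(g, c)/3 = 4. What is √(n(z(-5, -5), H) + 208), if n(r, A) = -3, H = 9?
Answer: √205 ≈ 14.318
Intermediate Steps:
z(g, c) = 12 (z(g, c) = 3*4 = 12)
√(n(z(-5, -5), H) + 208) = √(-3 + 208) = √205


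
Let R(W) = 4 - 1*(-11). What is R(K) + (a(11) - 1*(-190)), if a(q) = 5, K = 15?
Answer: 210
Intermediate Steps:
R(W) = 15 (R(W) = 4 + 11 = 15)
R(K) + (a(11) - 1*(-190)) = 15 + (5 - 1*(-190)) = 15 + (5 + 190) = 15 + 195 = 210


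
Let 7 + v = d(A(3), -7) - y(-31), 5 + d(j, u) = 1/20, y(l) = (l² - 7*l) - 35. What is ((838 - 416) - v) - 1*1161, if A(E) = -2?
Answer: 8319/20 ≈ 415.95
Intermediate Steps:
y(l) = -35 + l² - 7*l
d(j, u) = -99/20 (d(j, u) = -5 + 1/20 = -99/20)
v = -23099/20 (v = -7 + (-99/20 - (-35 + (-31)² - 7*(-31))) = -7 + (-99/20 - (-35 + 961 + 217)) = -7 + (-99/20 - 1*1143) = -7 + (-99/20 - 1143) = -7 - 22959/20 = -23099/20 ≈ -1154.9)
((838 - 416) - v) - 1*1161 = ((838 - 416) - 1*(-23099/20)) - 1*1161 = (422 + 23099/20) - 1161 = 31539/20 - 1161 = 8319/20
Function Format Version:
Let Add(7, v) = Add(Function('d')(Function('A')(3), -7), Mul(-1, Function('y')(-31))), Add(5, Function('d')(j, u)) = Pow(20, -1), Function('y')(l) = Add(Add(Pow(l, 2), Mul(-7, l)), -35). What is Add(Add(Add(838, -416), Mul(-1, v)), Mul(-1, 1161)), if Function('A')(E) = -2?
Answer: Rational(8319, 20) ≈ 415.95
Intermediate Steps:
Function('y')(l) = Add(-35, Pow(l, 2), Mul(-7, l))
Function('d')(j, u) = Rational(-99, 20) (Function('d')(j, u) = Add(-5, Pow(20, -1)) = Add(-5, Rational(1, 20)) = Rational(-99, 20))
v = Rational(-23099, 20) (v = Add(-7, Add(Rational(-99, 20), Mul(-1, Add(-35, Pow(-31, 2), Mul(-7, -31))))) = Add(-7, Add(Rational(-99, 20), Mul(-1, Add(-35, 961, 217)))) = Add(-7, Add(Rational(-99, 20), Mul(-1, 1143))) = Add(-7, Add(Rational(-99, 20), -1143)) = Add(-7, Rational(-22959, 20)) = Rational(-23099, 20) ≈ -1154.9)
Add(Add(Add(838, -416), Mul(-1, v)), Mul(-1, 1161)) = Add(Add(Add(838, -416), Mul(-1, Rational(-23099, 20))), Mul(-1, 1161)) = Add(Add(422, Rational(23099, 20)), -1161) = Add(Rational(31539, 20), -1161) = Rational(8319, 20)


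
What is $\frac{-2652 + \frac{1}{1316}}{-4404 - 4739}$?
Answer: $\frac{3490031}{12032188} \approx 0.29006$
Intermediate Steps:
$\frac{-2652 + \frac{1}{1316}}{-4404 - 4739} = \frac{-2652 + \frac{1}{1316}}{-9143} = \left(- \frac{3490031}{1316}\right) \left(- \frac{1}{9143}\right) = \frac{3490031}{12032188}$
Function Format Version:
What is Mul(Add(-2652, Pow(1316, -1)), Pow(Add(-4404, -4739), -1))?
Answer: Rational(3490031, 12032188) ≈ 0.29006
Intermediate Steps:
Mul(Add(-2652, Pow(1316, -1)), Pow(Add(-4404, -4739), -1)) = Mul(Add(-2652, Rational(1, 1316)), Pow(-9143, -1)) = Mul(Rational(-3490031, 1316), Rational(-1, 9143)) = Rational(3490031, 12032188)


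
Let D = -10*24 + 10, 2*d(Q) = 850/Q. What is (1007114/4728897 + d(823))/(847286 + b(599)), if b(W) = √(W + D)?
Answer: 2405136581718442/2793957211034577227637 - 2838636047*√41/931319070344859075879 ≈ 8.6082e-7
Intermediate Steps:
d(Q) = 425/Q (d(Q) = (850/Q)/2 = 425/Q)
D = -230 (D = -240 + 10 = -230)
b(W) = √(-230 + W) (b(W) = √(W - 230) = √(-230 + W))
(1007114/4728897 + d(823))/(847286 + b(599)) = (1007114/4728897 + 425/823)/(847286 + √(-230 + 599)) = (1007114*(1/4728897) + 425*(1/823))/(847286 + √369) = (1007114/4728897 + 425/823)/(847286 + 3*√41) = 2838636047/(3891882231*(847286 + 3*√41))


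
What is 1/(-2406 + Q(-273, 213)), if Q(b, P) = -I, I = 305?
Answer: -1/2711 ≈ -0.00036887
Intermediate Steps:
Q(b, P) = -305 (Q(b, P) = -1*305 = -305)
1/(-2406 + Q(-273, 213)) = 1/(-2406 - 305) = 1/(-2711) = -1/2711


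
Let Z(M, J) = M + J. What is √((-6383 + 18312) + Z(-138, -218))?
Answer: √11573 ≈ 107.58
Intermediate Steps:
Z(M, J) = J + M
√((-6383 + 18312) + Z(-138, -218)) = √((-6383 + 18312) + (-218 - 138)) = √(11929 - 356) = √11573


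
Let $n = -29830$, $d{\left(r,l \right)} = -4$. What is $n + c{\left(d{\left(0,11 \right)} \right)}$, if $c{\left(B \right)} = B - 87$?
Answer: $-29921$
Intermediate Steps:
$c{\left(B \right)} = -87 + B$
$n + c{\left(d{\left(0,11 \right)} \right)} = -29830 - 91 = -29921$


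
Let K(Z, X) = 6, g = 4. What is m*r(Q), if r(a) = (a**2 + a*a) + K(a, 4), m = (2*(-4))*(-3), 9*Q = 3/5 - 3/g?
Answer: 10801/75 ≈ 144.01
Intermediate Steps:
Q = -1/60 (Q = (3/5 - 3/4)/9 = (1/9)*(-3/20) = -1/60 ≈ -0.016667)
m = 24 (m = -8*(-3) = 24)
r(a) = 6 + 2*a**2 (r(a) = (a**2 + a*a) + 6 = (a**2 + a**2) + 6 = 2*a**2 + 6 = 6 + 2*a**2)
m*r(Q) = 24*(6 + 2*(-1/60)**2) = 24*(6 + 2*(1/3600)) = 24*(6 + 1/1800) = 24*(10801/1800) = 10801/75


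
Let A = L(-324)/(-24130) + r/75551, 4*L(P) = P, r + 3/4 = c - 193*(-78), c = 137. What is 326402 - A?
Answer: 1190090734125793/3646091260 ≈ 3.2640e+5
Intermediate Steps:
r = 60761/4 (r = -3/4 + (137 - 193*(-78)) = -3/4 + (137 + 15054) = -3/4 + 15191 = 60761/4 ≈ 15190.)
L(P) = P/4
A = 745320727/3646091260 (A = ((1/4)*(-324))/(-24130) + (60761/4)/75551 = -81*(-1/24130) + (60761/4)*(1/75551) = 81/24130 + 60761/302204 = 745320727/3646091260 ≈ 0.20442)
326402 - A = 326402 - 1*745320727/3646091260 = 326402 - 745320727/3646091260 = 1190090734125793/3646091260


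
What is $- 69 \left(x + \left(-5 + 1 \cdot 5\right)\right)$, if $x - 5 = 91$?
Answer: $-6624$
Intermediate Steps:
$x = 96$ ($x = 5 + 91 = 96$)
$- 69 \left(x + \left(-5 + 1 \cdot 5\right)\right) = - 69 \left(96 + \left(-5 + 1 \cdot 5\right)\right) = - 69 \left(96 + \left(-5 + 5\right)\right) = - 69 \left(96 + 0\right) = \left(-69\right) 96 = -6624$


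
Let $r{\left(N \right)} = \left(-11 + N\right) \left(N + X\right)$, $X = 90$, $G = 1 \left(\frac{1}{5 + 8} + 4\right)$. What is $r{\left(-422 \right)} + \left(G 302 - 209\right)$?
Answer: $\frac{1882117}{13} \approx 1.4478 \cdot 10^{5}$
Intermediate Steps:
$G = \frac{53}{13}$ ($G = 1 \left(\frac{1}{13} + 4\right) = 1 \cdot \frac{53}{13} = \frac{53}{13} \approx 4.0769$)
$r{\left(N \right)} = \left(-11 + N\right) \left(90 + N\right)$ ($r{\left(N \right)} = \left(-11 + N\right) \left(N + 90\right) = \left(-11 + N\right) \left(90 + N\right)$)
$r{\left(-422 \right)} + \left(G 302 - 209\right) = \left(-990 + \left(-422\right)^{2} + 79 \left(-422\right)\right) + \left(\frac{53}{13} \cdot 302 - 209\right) = \left(-990 + 178084 - 33338\right) + \left(\frac{16006}{13} - 209\right) = 143756 + \frac{13289}{13} = \frac{1882117}{13}$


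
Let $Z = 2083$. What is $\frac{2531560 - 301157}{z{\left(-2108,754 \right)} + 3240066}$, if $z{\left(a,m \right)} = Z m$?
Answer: $\frac{2230403}{4810648} \approx 0.46364$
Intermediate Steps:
$z{\left(a,m \right)} = 2083 m$
$\frac{2531560 - 301157}{z{\left(-2108,754 \right)} + 3240066} = \frac{2531560 - 301157}{2083 \cdot 754 + 3240066} = \frac{2230403}{1570582 + 3240066} = \frac{2230403}{4810648}$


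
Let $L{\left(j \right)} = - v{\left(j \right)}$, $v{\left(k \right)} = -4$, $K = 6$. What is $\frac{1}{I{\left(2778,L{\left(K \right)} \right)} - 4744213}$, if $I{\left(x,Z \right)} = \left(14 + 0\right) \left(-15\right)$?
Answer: $- \frac{1}{4744423} \approx -2.1077 \cdot 10^{-7}$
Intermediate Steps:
$L{\left(j \right)} = 4$ ($L{\left(j \right)} = \left(-1\right) \left(-4\right) = 4$)
$I{\left(x,Z \right)} = -210$ ($I{\left(x,Z \right)} = 14 \left(-15\right) = -210$)
$\frac{1}{I{\left(2778,L{\left(K \right)} \right)} - 4744213} = \frac{1}{-210 - 4744213} = \frac{1}{-4744423} = - \frac{1}{4744423}$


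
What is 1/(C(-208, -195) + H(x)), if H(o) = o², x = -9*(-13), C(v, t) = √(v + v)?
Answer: 1053/14414549 - 4*I*√26/187389137 ≈ 7.3051e-5 - 1.0884e-7*I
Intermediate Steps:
C(v, t) = √2*√v (C(v, t) = √(2*v) = √2*√v)
x = 117
1/(C(-208, -195) + H(x)) = 1/(√2*√(-208) + 117²) = 1/(√2*(4*I*√13) + 13689) = 1/(4*I*√26 + 13689) = 1/(13689 + 4*I*√26)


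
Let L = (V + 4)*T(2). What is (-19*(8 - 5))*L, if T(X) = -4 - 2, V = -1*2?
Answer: 684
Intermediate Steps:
V = -2
T(X) = -6
L = -12 (L = (-2 + 4)*(-6) = 2*(-6) = -12)
(-19*(8 - 5))*L = -19*(8 - 5)*(-12) = -19*3*(-12) = -57*(-12) = 684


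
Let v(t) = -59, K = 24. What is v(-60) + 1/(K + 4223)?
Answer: -250572/4247 ≈ -59.000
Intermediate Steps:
v(-60) + 1/(K + 4223) = -59 + 1/(24 + 4223) = -59 + 1/4247 = -250572/4247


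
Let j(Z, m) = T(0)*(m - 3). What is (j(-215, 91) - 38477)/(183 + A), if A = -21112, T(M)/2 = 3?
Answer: 37949/20929 ≈ 1.8132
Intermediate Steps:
T(M) = 6 (T(M) = 2*3 = 6)
j(Z, m) = -18 + 6*m (j(Z, m) = 6*(m - 3) = 6*(-3 + m) = -18 + 6*m)
(j(-215, 91) - 38477)/(183 + A) = ((-18 + 6*91) - 38477)/(183 - 21112) = ((-18 + 546) - 38477)/(-20929) = (528 - 38477)*(-1/20929) = -37949*(-1/20929) = 37949/20929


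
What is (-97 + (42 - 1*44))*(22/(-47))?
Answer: 2178/47 ≈ 46.340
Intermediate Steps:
(-97 + (42 - 1*44))*(22/(-47)) = (-97 + (42 - 44))*(22*(-1/47)) = (-97 - 2)*(-22/47) = -99*(-22/47) = 2178/47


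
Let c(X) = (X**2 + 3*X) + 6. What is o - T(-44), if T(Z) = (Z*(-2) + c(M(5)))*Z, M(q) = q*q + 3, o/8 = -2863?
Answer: 19424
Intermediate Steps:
o = -22904 (o = 8*(-2863) = -22904)
M(q) = 3 + q**2 (M(q) = q**2 + 3 = 3 + q**2)
c(X) = 6 + X**2 + 3*X
T(Z) = Z*(874 - 2*Z) (T(Z) = (Z*(-2) + (6 + (3 + 5**2)**2 + 3*(3 + 5**2)))*Z = (-2*Z + (6 + (3 + 25)**2 + 3*(3 + 25)))*Z = (-2*Z + (6 + 28**2 + 3*28))*Z = (-2*Z + (6 + 784 + 84))*Z = (-2*Z + 874)*Z = (874 - 2*Z)*Z = Z*(874 - 2*Z))
o - T(-44) = -22904 - 2*(-44)*(437 - 1*(-44)) = -22904 - 2*(-44)*(437 + 44) = -22904 - 2*(-44)*481 = -22904 - 1*(-42328) = -22904 + 42328 = 19424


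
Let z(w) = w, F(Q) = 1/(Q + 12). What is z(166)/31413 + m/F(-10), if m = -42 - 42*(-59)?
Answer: 153044302/31413 ≈ 4872.0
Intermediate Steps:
F(Q) = 1/(12 + Q)
m = 2436 (m = -42 + 2478 = 2436)
z(166)/31413 + m/F(-10) = 166/31413 + 2436/(1/(12 - 10)) = 166*(1/31413) + 2436/(1/2) = 166/31413 + 2436/(1/2) = 166/31413 + 2436*2 = 166/31413 + 4872 = 153044302/31413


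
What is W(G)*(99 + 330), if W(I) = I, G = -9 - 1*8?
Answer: -7293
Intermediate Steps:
G = -17 (G = -9 - 8 = -17)
W(G)*(99 + 330) = -17*(99 + 330) = -17*429 = -7293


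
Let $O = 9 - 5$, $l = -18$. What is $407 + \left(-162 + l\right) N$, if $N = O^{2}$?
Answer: $-2473$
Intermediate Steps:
$O = 4$
$N = 16$ ($N = 4^{2} = 16$)
$407 + \left(-162 + l\right) N = 407 + \left(-162 - 18\right) 16 = 407 - 2880 = -2473$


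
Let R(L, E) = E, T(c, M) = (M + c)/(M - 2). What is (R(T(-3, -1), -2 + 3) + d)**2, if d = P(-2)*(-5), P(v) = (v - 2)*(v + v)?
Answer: 6241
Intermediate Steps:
P(v) = 2*v*(-2 + v) (P(v) = (-2 + v)*(2*v) = 2*v*(-2 + v))
T(c, M) = (M + c)/(-2 + M)
d = -80 (d = (2*(-2)*(-2 - 2))*(-5) = (2*(-2)*(-4))*(-5) = 16*(-5) = -80)
(R(T(-3, -1), -2 + 3) + d)**2 = ((-2 + 3) - 80)**2 = (1 - 80)**2 = (-79)**2 = 6241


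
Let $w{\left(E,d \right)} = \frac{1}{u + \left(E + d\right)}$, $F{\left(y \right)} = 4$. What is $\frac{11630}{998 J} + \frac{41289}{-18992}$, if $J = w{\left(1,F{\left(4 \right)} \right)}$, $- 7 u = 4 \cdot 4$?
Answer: $\frac{1954108643}{66339056} \approx 29.456$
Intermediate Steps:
$u = - \frac{16}{7}$ ($u = - \frac{4 \cdot 4}{7} = \left(- \frac{1}{7}\right) 16 = - \frac{16}{7} \approx -2.2857$)
$w{\left(E,d \right)} = \frac{1}{- \frac{16}{7} + E + d}$ ($w{\left(E,d \right)} = \frac{1}{- \frac{16}{7} + \left(E + d\right)} = \frac{1}{- \frac{16}{7} + E + d}$)
$J = \frac{7}{19}$ ($J = \frac{7}{-16 + 7 \cdot 1 + 7 \cdot 4} = \frac{7}{-16 + 7 + 28} = \frac{7}{19} \approx 0.36842$)
$\frac{11630}{998 J} + \frac{41289}{-18992} = \frac{11630}{998 \cdot \frac{7}{19}} + \frac{41289}{-18992} = \frac{11630}{\frac{6986}{19}} + 41289 \left(- \frac{1}{18992}\right) = 11630 \cdot \frac{19}{6986} - \frac{41289}{18992} = \frac{110485}{3493} - \frac{41289}{18992} = \frac{1954108643}{66339056}$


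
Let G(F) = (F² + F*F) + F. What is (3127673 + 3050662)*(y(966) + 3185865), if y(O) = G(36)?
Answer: 19699577899155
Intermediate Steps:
G(F) = F + 2*F² (G(F) = (F² + F²) + F = 2*F² + F = F + 2*F²)
y(O) = 2628 (y(O) = 36*(1 + 2*36) = 36*(1 + 72) = 36*73 = 2628)
(3127673 + 3050662)*(y(966) + 3185865) = (3127673 + 3050662)*(2628 + 3185865) = 6178335*3188493 = 19699577899155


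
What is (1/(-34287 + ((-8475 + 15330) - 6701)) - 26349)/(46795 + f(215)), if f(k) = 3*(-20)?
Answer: -899370418/1595205755 ≈ -0.56380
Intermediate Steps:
f(k) = -60
(1/(-34287 + ((-8475 + 15330) - 6701)) - 26349)/(46795 + f(215)) = (1/(-34287 + ((-8475 + 15330) - 6701)) - 26349)/(46795 - 60) = (1/(-34287 + (6855 - 6701)) - 26349)/46735 = (1/(-34287 + 154) - 26349)*(1/46735) = (1/(-34133) - 26349)*(1/46735) = (-1/34133 - 26349)*(1/46735) = -899370418/34133*1/46735 = -899370418/1595205755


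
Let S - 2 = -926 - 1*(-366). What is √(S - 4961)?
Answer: I*√5519 ≈ 74.29*I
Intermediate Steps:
S = -558 (S = 2 + (-926 - 1*(-366)) = 2 + (-926 + 366) = 2 - 560 = -558)
√(S - 4961) = √(-558 - 4961) = √(-5519) = I*√5519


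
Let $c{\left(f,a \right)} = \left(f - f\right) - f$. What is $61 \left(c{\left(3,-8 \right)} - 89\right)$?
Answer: $-5612$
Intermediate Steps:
$c{\left(f,a \right)} = - f$ ($c{\left(f,a \right)} = 0 - f = - f$)
$61 \left(c{\left(3,-8 \right)} - 89\right) = 61 \left(\left(-1\right) 3 - 89\right) = 61 \left(-3 - 89\right) = 61 \left(-92\right) = -5612$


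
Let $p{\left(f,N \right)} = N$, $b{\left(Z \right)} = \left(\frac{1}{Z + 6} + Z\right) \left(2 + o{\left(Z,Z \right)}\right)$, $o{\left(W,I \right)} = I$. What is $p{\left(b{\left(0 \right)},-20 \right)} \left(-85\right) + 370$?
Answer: $2070$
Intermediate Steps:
$b{\left(Z \right)} = \left(2 + Z\right) \left(Z + \frac{1}{6 + Z}\right)$ ($b{\left(Z \right)} = \left(\frac{1}{Z + 6} + Z\right) \left(2 + Z\right) = \left(\frac{1}{6 + Z} + Z\right) \left(2 + Z\right) = \left(Z + \frac{1}{6 + Z}\right) \left(2 + Z\right) = \left(2 + Z\right) \left(Z + \frac{1}{6 + Z}\right)$)
$p{\left(b{\left(0 \right)},-20 \right)} \left(-85\right) + 370 = \left(-20\right) \left(-85\right) + 370 = 1700 + 370 = 2070$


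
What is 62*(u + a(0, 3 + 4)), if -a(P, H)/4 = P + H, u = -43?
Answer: -4402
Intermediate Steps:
a(P, H) = -4*H - 4*P (a(P, H) = -4*(P + H) = -4*(H + P) = -4*H - 4*P)
62*(u + a(0, 3 + 4)) = 62*(-43 + (-4*(3 + 4) - 4*0)) = 62*(-43 + (-4*7 + 0)) = 62*(-43 + (-28 + 0)) = 62*(-43 - 28) = 62*(-71) = -4402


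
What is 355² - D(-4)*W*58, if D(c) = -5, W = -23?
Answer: 119355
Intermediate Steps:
355² - D(-4)*W*58 = 355² - (-5*(-23))*58 = 126025 - 115*58 = 126025 - 1*6670 = 126025 - 6670 = 119355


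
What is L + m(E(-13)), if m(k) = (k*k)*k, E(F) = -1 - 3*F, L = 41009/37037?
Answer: 2032335273/37037 ≈ 54873.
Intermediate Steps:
L = 41009/37037 (L = 41009*(1/37037) = 41009/37037 ≈ 1.1072)
m(k) = k³ (m(k) = k²*k = k³)
L + m(E(-13)) = 41009/37037 + (-1 - 3*(-13))³ = 41009/37037 + (-1 + 39)³ = 41009/37037 + 38³ = 41009/37037 + 54872 = 2032335273/37037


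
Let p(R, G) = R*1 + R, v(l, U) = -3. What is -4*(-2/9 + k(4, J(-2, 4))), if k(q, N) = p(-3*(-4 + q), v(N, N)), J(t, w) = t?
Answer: 8/9 ≈ 0.88889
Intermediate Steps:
p(R, G) = 2*R (p(R, G) = R + R = 2*R)
k(q, N) = 24 - 6*q (k(q, N) = 2*(-3*(-4 + q)) = 2*(12 - 3*q) = 24 - 6*q)
-4*(-2/9 + k(4, J(-2, 4))) = -4*(-2/9 + (24 - 6*4)) = -4*(-2*⅑ + (24 - 24)) = -4*(-2/9 + 0) = -4*(-2/9) = 8/9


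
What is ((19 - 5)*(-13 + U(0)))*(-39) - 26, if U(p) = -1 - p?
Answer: 7618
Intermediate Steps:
((19 - 5)*(-13 + U(0)))*(-39) - 26 = ((19 - 5)*(-13 + (-1 - 1*0)))*(-39) - 26 = (14*(-13 + (-1 + 0)))*(-39) - 26 = (14*(-13 - 1))*(-39) - 26 = (14*(-14))*(-39) - 26 = -196*(-39) - 26 = 7644 - 26 = 7618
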